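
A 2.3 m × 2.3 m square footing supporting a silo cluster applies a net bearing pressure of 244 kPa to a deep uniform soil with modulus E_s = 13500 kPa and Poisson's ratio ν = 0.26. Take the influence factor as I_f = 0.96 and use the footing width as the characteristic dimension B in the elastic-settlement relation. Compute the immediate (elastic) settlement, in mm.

S_e ≈ 37.2 mm

Immediate (elastic) settlement: S_e = q·B·(1−ν²)/E_s · I_f.
S_e = 244 × 2.3 × (1 − 0.26²) / 13500 × 0.96
    = 244 × 2.3 × 0.9324 / 13500 × 0.96
    = 0.03721 m = 37.21 mm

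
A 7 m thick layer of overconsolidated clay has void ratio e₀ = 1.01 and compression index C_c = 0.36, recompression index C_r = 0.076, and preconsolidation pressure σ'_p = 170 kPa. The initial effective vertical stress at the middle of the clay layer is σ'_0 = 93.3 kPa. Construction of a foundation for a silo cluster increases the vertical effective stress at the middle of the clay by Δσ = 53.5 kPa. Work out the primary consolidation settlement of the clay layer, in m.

Final effective stress: σ'_f = 93.3 + 53.5 = 146.8 kPa.
σ'_f = 146.8 ≤ σ'_p = 170 kPa, so the clay remains overconsolidated and only the recompression index applies:
S_c = C_r·H/(1+e₀)·log₁₀(σ'_f/σ'_0) = 0.076×7/2.01×log₁₀(146.8/93.3)
    = 0.26468 × 0.19684 = 0.0521 m

S_c ≈ 0.0521 m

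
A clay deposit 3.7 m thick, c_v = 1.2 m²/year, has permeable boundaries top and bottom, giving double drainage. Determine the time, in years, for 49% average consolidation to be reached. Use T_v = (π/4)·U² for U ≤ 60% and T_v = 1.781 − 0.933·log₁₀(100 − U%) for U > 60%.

t ≈ 0.538 years

Drainage path length: H_d = H/2 = 1.85 m (double drainage).
U ≤ 60%: T_v = (π/4)·U² = (π/4)×0.49² = 0.18857.
t = T_v·H_d²/c_v = 0.18857×1.85²/1.2 = 0.5378 years.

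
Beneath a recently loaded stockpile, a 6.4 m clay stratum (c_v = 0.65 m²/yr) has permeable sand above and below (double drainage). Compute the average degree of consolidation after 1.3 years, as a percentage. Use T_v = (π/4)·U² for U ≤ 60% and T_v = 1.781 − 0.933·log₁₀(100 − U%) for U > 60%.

Drainage path length: H_d = H/2 = 3.2 m (double drainage).
T_v = c_v·t/H_d² = 0.65×1.3/3.2² = 0.08252.
T_v = 0.08252 corresponds to the U ≤ 60% branch:
U = √(4T_v/π) = 0.3241

U ≈ 32.4 %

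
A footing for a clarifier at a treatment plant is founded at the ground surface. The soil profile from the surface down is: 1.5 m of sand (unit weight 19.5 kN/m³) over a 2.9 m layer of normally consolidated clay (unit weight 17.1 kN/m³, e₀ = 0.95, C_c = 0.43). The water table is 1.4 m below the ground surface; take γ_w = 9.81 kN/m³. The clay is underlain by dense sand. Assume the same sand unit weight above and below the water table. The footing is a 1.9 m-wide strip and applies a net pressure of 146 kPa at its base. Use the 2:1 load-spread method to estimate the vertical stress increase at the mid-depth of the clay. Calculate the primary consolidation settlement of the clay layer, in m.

S_c ≈ 0.251 m

Mid-depth of clay below the ground surface: z = 1.5 + 2.9/2 = 2.95 m.
Total vertical stress at mid-clay: σ_v = 19.5×1.5 + 17.1×1.45 = 54.045 kPa.
Pore pressure: u = 9.81×(2.95 − 1.4) = 15.206 kPa.
Initial effective stress: σ'_0 = σ_v − u = 54.045 − 15.206 = 38.839 kPa.
Stress increase at mid-clay by the 2:1 spreading method:
Δσ = qB/(B+z) = 146×1.9/(1.9+2.95) = 57.196 kPa
Final effective stress: σ'_f = σ'_0 + Δσ = 38.839 + 57.196 = 96.035 kPa.
Normally consolidated clay, so the full stress increment lies on the virgin compression line:
S_c = C_c·H/(1+e₀)·log₁₀(σ'_f/σ'_0) = 0.43×2.9/(1+0.95)×log₁₀(96.035/38.839)
    = 0.63949 × 0.39316 = 0.2514 m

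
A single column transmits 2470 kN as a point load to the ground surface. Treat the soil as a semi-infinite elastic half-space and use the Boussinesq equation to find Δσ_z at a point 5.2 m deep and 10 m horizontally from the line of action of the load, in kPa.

Boussinesq vertical stress below a point load on an elastic half-space:
Δσ_z = 3P/(2πz²) · [1 + (r/z)²]^(−5/2)
r/z = 10/5.2 = 1.9231; [1+(r/z)²]^(−5/2) = 0.020901.
Δσ_z = 3×2470/(2π×5.2²) × 0.020901 = 43.615 × 0.020901 = 0.9116 kPa

Δσ_z ≈ 0.912 kPa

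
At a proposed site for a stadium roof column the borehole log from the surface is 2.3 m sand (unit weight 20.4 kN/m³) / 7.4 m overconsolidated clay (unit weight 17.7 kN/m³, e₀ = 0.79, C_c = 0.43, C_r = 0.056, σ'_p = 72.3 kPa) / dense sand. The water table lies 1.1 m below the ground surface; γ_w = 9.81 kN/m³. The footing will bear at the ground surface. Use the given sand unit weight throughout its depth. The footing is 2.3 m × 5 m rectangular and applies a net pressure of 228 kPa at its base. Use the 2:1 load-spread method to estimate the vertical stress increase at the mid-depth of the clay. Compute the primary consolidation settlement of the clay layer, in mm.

S_c ≈ 207 mm

Mid-depth of clay below the ground surface: z = 2.3 + 7.4/2 = 6 m.
Total vertical stress at mid-clay: σ_v = 20.4×2.3 + 17.7×3.7 = 112.41 kPa.
Pore pressure: u = 9.81×(6 − 1.1) = 48.069 kPa.
Initial effective stress: σ'_0 = σ_v − u = 112.41 − 48.069 = 64.341 kPa.
Stress increase at mid-clay by the 2:1 spreading method:
Δσ = qBL/((B+z)(L+z)) = 228×2.3×5/((2.3+6)(5+6)) = 28.719 kPa
Final effective stress: σ'_f = 64.341 + 28.719 = 93.06 kPa.
σ'_f = 93.06 > σ'_p = 72.3 kPa, so the stress path crosses the preconsolidation pressure — recompression up to σ'_p, then virgin compression beyond:
S_c = H/(1+e₀)·[C_r·log₁₀(σ'_p/σ'_0) + C_c·log₁₀(σ'_f/σ'_p)]
    = 7.4/1.79 × [0.056×log₁₀(72.3/64.341) + 0.43×log₁₀(93.06/72.3)]
    = 4.1341 × [0.0028364 + 0.047139] = 0.2066 m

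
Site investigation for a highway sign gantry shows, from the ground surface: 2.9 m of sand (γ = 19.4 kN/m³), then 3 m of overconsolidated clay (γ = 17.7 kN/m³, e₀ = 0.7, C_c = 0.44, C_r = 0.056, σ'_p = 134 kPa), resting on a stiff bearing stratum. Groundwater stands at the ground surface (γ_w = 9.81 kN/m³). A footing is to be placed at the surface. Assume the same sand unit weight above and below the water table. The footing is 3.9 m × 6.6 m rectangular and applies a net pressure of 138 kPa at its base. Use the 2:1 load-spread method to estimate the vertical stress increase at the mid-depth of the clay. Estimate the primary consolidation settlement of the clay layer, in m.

Mid-depth of clay below the ground surface: z = 2.9 + 3/2 = 4.4 m.
Total vertical stress at mid-clay: σ_v = 19.4×2.9 + 17.7×1.5 = 82.81 kPa.
Pore pressure: u = 9.81×(4.4 − 0) = 43.164 kPa.
Initial effective stress: σ'_0 = σ_v − u = 82.81 − 43.164 = 39.646 kPa.
Stress increase at mid-clay by the 2:1 spreading method:
Δσ = qBL/((B+z)(L+z)) = 138×3.9×6.6/((3.9+4.4)(6.6+4.4)) = 38.906 kPa
Final effective stress: σ'_f = 39.646 + 38.906 = 78.552 kPa.
σ'_f = 78.552 ≤ σ'_p = 134 kPa, so the clay remains overconsolidated and only the recompression index applies:
S_c = C_r·H/(1+e₀)·log₁₀(σ'_f/σ'_0) = 0.056×3/1.7×log₁₀(78.552/39.646)
    = 0.098823 × 0.29696 = 0.02935 m

S_c ≈ 0.0293 m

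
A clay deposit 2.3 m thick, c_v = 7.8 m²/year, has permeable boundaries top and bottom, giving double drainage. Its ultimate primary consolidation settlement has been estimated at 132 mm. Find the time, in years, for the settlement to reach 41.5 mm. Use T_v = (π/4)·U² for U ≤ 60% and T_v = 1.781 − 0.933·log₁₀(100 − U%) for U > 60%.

t ≈ 0.0132 years

Drainage path length: H_d = H/2 = 1.15 m (double drainage).
U = S(t)/S_ult = 41.5/132 = 0.3144.
U ≤ 60%: T_v = (π/4)·U² = (π/4)×0.31439² = 0.077632.
t = T_v·H_d²/c_v = 0.077632×1.15²/7.8 = 0.01316 years.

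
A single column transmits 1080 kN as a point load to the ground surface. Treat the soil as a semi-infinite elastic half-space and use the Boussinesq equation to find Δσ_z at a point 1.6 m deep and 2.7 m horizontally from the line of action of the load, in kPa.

Boussinesq vertical stress below a point load on an elastic half-space:
Δσ_z = 3P/(2πz²) · [1 + (r/z)²]^(−5/2)
r/z = 2.7/1.6 = 1.6875; [1+(r/z)²]^(−5/2) = 0.034436.
Δσ_z = 3×1080/(2π×1.6²) × 0.034436 = 201.43 × 0.034436 = 6.936 kPa

Δσ_z ≈ 6.94 kPa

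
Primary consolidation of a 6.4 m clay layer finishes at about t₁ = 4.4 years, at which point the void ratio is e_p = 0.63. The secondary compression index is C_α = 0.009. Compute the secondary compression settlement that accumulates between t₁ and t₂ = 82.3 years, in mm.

S_s ≈ 44.9 mm

Secondary compression: S_s = C_α·H/(1+e_p)·log₁₀(t₂/t₁)
S_s = 0.009×6.4/(1+0.63)×log₁₀(82.3/4.4)
    = 0.03534 × 1.272 = 0.04495 m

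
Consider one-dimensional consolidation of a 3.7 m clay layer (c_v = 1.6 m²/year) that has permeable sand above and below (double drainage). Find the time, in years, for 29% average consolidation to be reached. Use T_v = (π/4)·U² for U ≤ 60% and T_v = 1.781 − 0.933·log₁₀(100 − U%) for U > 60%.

Drainage path length: H_d = H/2 = 1.85 m (double drainage).
U ≤ 60%: T_v = (π/4)·U² = (π/4)×0.29² = 0.066052.
t = T_v·H_d²/c_v = 0.066052×1.85²/1.6 = 0.1413 years.

t ≈ 0.141 years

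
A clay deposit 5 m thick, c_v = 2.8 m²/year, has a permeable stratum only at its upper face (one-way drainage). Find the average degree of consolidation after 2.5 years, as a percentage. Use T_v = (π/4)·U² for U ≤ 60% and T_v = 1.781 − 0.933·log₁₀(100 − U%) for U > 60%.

Drainage path length: H_d = H = 5 m (single drainage).
T_v = c_v·t/H_d² = 2.8×2.5/5² = 0.28.
T_v = 0.28 corresponds to the U ≤ 60% branch:
U = √(4T_v/π) = 0.5971

U ≈ 59.7 %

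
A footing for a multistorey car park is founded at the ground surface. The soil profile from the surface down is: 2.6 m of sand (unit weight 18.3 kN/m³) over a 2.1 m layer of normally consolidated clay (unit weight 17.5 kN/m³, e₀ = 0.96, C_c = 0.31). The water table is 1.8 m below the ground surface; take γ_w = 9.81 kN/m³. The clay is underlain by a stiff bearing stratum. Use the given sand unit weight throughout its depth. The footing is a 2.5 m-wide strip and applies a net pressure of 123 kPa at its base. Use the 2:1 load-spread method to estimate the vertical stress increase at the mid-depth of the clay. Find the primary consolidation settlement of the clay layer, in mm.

Mid-depth of clay below the ground surface: z = 2.6 + 2.1/2 = 3.65 m.
Total vertical stress at mid-clay: σ_v = 18.3×2.6 + 17.5×1.05 = 65.955 kPa.
Pore pressure: u = 9.81×(3.65 − 1.8) = 18.149 kPa.
Initial effective stress: σ'_0 = σ_v − u = 65.955 − 18.149 = 47.806 kPa.
Stress increase at mid-clay by the 2:1 spreading method:
Δσ = qB/(B+z) = 123×2.5/(2.5+3.65) = 50 kPa
Final effective stress: σ'_f = σ'_0 + Δσ = 47.806 + 50 = 97.806 kPa.
Normally consolidated clay, so the full stress increment lies on the virgin compression line:
S_c = C_c·H/(1+e₀)·log₁₀(σ'_f/σ'_0) = 0.31×2.1/(1+0.96)×log₁₀(97.806/47.806)
    = 0.33214 × 0.31088 = 0.1033 m

S_c ≈ 103 mm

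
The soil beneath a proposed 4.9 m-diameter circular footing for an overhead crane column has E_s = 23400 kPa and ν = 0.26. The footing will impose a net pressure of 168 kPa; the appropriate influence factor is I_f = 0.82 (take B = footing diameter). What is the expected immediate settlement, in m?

Immediate (elastic) settlement: S_e = q·B·(1−ν²)/E_s · I_f.
S_e = 168 × 4.9 × (1 − 0.26²) / 23400 × 0.82
    = 168 × 4.9 × 0.9324 / 23400 × 0.82
    = 0.0269 m

S_e ≈ 0.0269 m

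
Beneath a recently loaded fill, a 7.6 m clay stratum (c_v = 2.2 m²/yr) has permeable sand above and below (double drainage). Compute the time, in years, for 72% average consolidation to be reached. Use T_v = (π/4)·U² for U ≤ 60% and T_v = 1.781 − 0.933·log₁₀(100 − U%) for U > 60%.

t ≈ 2.83 years

Drainage path length: H_d = H/2 = 3.8 m (double drainage).
U > 60%: T_v = 1.781 − 0.933·log₁₀(100 − 72) = 0.4308.
t = T_v·H_d²/c_v = 0.4308×3.8²/2.2 = 2.828 years.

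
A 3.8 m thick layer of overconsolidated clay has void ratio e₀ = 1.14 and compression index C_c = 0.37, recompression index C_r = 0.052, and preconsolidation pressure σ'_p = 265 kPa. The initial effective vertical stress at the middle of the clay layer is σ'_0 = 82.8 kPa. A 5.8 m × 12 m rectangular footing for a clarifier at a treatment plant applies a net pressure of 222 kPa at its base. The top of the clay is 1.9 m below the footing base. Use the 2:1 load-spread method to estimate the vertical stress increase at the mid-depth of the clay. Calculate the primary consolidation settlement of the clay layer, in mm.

Mid-depth of clay below the footing base: z = 1.9 + 3.8/2 = 3.8 m.
Stress increase at mid-clay by the 2:1 spreading method:
Δσ = qBL/((B+z)(L+z)) = 222×5.8×12/((5.8+3.8)(12+3.8)) = 101.87 kPa
Final effective stress: σ'_f = 82.8 + 101.87 = 184.67 kPa.
σ'_f = 184.67 ≤ σ'_p = 265 kPa, so the clay remains overconsolidated and only the recompression index applies:
S_c = C_r·H/(1+e₀)·log₁₀(σ'_f/σ'_0) = 0.052×3.8/2.14×log₁₀(184.67/82.8)
    = 0.092336 × 0.34837 = 0.03217 m

S_c ≈ 32.2 mm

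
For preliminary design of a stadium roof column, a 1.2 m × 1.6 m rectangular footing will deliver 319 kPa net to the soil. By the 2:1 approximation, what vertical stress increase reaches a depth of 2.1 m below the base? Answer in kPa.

Δσ_z ≈ 50.2 kPa

By the 2:1 method the load spreads at 1 horizontal : 2 vertical, so at depth z the loaded area has grown by z in each plan dimension:
Δσ = qBL/((B+z)(L+z)) = 319×1.2×1.6/((1.2+2.1)(1.6+2.1)) = 50.162 kPa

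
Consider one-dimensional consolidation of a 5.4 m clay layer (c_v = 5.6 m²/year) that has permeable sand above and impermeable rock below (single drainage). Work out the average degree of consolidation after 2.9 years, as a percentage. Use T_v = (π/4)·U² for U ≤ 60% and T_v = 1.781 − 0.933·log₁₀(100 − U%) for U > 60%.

U ≈ 79.5 %

Drainage path length: H_d = H = 5.4 m (single drainage).
T_v = c_v·t/H_d² = 5.6×2.9/5.4² = 0.55693.
T_v = 0.55693 corresponds to the U > 60% branch:
U = 1 − 10^((1.781 − T_v)/0.933)/100 = 0.7949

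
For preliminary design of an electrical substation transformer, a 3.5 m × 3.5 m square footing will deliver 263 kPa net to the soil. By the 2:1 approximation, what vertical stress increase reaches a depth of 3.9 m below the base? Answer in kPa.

Δσ_z ≈ 58.8 kPa

By the 2:1 method the load spreads at 1 horizontal : 2 vertical, so at depth z the loaded area has grown by z in each plan dimension:
Δσ = qBL/((B+z)(L+z)) = 263×3.5×3.5/((3.5+3.9)(3.5+3.9)) = 58.834 kPa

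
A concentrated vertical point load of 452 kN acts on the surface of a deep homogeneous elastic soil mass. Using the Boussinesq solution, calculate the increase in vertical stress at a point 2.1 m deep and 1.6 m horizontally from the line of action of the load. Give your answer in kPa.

Δσ_z ≈ 15.6 kPa

Boussinesq vertical stress below a point load on an elastic half-space:
Δσ_z = 3P/(2πz²) · [1 + (r/z)²]^(−5/2)
r/z = 1.6/2.1 = 0.7619; [1+(r/z)²]^(−5/2) = 0.31843.
Δσ_z = 3×452/(2π×2.1²) × 0.31843 = 48.937 × 0.31843 = 15.58 kPa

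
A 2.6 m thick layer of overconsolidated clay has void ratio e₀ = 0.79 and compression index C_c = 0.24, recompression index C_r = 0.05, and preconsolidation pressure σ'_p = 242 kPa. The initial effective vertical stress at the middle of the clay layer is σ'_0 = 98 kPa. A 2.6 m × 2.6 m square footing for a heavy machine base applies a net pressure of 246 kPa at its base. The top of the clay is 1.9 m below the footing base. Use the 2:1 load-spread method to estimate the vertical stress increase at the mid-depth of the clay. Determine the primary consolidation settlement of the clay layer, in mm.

Mid-depth of clay below the footing base: z = 1.9 + 2.6/2 = 3.2 m.
Stress increase at mid-clay by the 2:1 spreading method:
Δσ = qBL/((B+z)(L+z)) = 246×2.6×2.6/((2.6+3.2)(2.6+3.2)) = 49.434 kPa
Final effective stress: σ'_f = 98 + 49.434 = 147.43 kPa.
σ'_f = 147.43 ≤ σ'_p = 242 kPa, so the clay remains overconsolidated and only the recompression index applies:
S_c = C_r·H/(1+e₀)·log₁₀(σ'_f/σ'_0) = 0.05×2.6/1.79×log₁₀(147.43/98)
    = 0.072625 × 0.17736 = 0.01288 m

S_c ≈ 12.9 mm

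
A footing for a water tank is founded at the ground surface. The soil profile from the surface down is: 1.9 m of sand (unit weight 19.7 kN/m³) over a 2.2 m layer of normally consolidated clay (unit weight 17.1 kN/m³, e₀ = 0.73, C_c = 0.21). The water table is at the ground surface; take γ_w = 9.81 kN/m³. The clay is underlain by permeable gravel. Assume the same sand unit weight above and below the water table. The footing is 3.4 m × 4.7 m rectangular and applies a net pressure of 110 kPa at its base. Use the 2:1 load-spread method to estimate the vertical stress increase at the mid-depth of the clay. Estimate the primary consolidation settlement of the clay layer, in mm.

Mid-depth of clay below the ground surface: z = 1.9 + 2.2/2 = 3 m.
Total vertical stress at mid-clay: σ_v = 19.7×1.9 + 17.1×1.1 = 56.24 kPa.
Pore pressure: u = 9.81×(3 − 0) = 29.43 kPa.
Initial effective stress: σ'_0 = σ_v − u = 56.24 − 29.43 = 26.81 kPa.
Stress increase at mid-clay by the 2:1 spreading method:
Δσ = qBL/((B+z)(L+z)) = 110×3.4×4.7/((3.4+3)(4.7+3)) = 35.67 kPa
Final effective stress: σ'_f = σ'_0 + Δσ = 26.81 + 35.67 = 62.48 kPa.
Normally consolidated clay, so the full stress increment lies on the virgin compression line:
S_c = C_c·H/(1+e₀)·log₁₀(σ'_f/σ'_0) = 0.21×2.2/(1+0.73)×log₁₀(62.48/26.81)
    = 0.26705 × 0.36744 = 0.09812 m

S_c ≈ 98.1 mm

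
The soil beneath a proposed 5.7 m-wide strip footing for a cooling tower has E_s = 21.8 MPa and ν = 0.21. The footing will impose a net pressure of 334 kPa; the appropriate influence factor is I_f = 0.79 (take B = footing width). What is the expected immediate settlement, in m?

Immediate (elastic) settlement: S_e = q·B·(1−ν²)/E_s · I_f.
E_s = 21.8 MPa = 21800 kPa.
S_e = 334 × 5.7 × (1 − 0.21²) / 21800 × 0.79
    = 334 × 5.7 × 0.9559 / 21800 × 0.79
    = 0.06595 m

S_e ≈ 0.0659 m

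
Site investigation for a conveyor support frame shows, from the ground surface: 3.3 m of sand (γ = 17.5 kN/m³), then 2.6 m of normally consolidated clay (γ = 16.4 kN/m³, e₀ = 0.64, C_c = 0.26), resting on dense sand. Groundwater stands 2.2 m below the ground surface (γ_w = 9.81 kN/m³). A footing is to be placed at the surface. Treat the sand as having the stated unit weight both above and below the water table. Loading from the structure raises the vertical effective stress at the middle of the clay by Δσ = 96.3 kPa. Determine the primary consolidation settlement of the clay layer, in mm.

S_c ≈ 180 mm

Mid-depth of clay below the ground surface: z = 3.3 + 2.6/2 = 4.6 m.
Total vertical stress at mid-clay: σ_v = 17.5×3.3 + 16.4×1.3 = 79.07 kPa.
Pore pressure: u = 9.81×(4.6 − 2.2) = 23.544 kPa.
Initial effective stress: σ'_0 = σ_v − u = 79.07 − 23.544 = 55.526 kPa.
Final effective stress: σ'_f = σ'_0 + Δσ = 55.526 + 96.3 = 151.83 kPa.
Normally consolidated clay, so the full stress increment lies on the virgin compression line:
S_c = C_c·H/(1+e₀)·log₁₀(σ'_f/σ'_0) = 0.26×2.6/(1+0.64)×log₁₀(151.83/55.526)
    = 0.4122 × 0.43686 = 0.1801 m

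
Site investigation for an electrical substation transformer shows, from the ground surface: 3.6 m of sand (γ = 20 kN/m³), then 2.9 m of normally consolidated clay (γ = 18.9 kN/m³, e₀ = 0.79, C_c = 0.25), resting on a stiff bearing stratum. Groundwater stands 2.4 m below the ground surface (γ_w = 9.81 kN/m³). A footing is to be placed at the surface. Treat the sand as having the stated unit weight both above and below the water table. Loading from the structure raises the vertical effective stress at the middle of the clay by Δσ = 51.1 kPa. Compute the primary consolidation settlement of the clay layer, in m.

Mid-depth of clay below the ground surface: z = 3.6 + 2.9/2 = 5.05 m.
Total vertical stress at mid-clay: σ_v = 20×3.6 + 18.9×1.45 = 99.405 kPa.
Pore pressure: u = 9.81×(5.05 − 2.4) = 25.997 kPa.
Initial effective stress: σ'_0 = σ_v − u = 99.405 − 25.997 = 73.408 kPa.
Final effective stress: σ'_f = σ'_0 + Δσ = 73.408 + 51.1 = 124.51 kPa.
Normally consolidated clay, so the full stress increment lies on the virgin compression line:
S_c = C_c·H/(1+e₀)·log₁₀(σ'_f/σ'_0) = 0.25×2.9/(1+0.79)×log₁₀(124.51/73.408)
    = 0.40503 × 0.22946 = 0.09294 m

S_c ≈ 0.0929 m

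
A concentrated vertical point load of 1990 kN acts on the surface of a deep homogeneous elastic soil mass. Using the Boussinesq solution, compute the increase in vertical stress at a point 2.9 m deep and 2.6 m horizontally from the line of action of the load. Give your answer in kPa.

Boussinesq vertical stress below a point load on an elastic half-space:
Δσ_z = 3P/(2πz²) · [1 + (r/z)²]^(−5/2)
r/z = 2.6/2.9 = 0.89655; [1+(r/z)²]^(−5/2) = 0.22884.
Δσ_z = 3×1990/(2π×2.9²) × 0.22884 = 112.98 × 0.22884 = 25.85 kPa

Δσ_z ≈ 25.9 kPa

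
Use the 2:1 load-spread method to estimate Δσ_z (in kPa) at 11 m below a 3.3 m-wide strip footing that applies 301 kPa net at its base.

By the 2:1 method the load spreads at 1 horizontal : 2 vertical, so at depth z the loaded area has grown by z in each plan dimension:
Δσ = qB/(B+z) = 301×3.3/(3.3+11) = 69.462 kPa

Δσ_z ≈ 69.5 kPa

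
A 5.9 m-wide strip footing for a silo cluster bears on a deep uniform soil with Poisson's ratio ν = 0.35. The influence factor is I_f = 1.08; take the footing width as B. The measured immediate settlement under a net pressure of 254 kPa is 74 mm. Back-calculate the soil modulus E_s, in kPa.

S_e = q·B·(1−ν²)/E_s · I_f  ⇒  E_s = q·B·(1−ν²)·I_f / S_e.
E_s = 254 × 5.9 × 0.8775 × 1.08 / 0.074 = 19190 kPa

E_s ≈ 19200 kPa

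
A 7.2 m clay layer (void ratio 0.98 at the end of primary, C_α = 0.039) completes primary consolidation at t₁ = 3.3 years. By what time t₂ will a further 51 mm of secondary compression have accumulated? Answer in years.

t₂ ≈ 7.55 years

S_s = C_α·H/(1+e_p)·log₁₀(t₂/t₁) ⇒ log₁₀(t₂/t₁) = S_s·(1+e_p)/(C_α·H).
log₁₀(t₂/t₁) = 0.051 × (1+0.98) / (0.039×7.2) = 0.3596
t₂ = t₁ × 10^0.3596 = 3.3 × 2.289 = 7.553 years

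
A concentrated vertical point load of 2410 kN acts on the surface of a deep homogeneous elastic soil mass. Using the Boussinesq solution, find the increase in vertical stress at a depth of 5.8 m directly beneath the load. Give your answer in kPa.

Boussinesq vertical stress below a point load on an elastic half-space:
Δσ_z = 3P/(2πz²) · [1 + (r/z)²]^(−5/2)
r/z = 0/5.8 = 0; [1+(r/z)²]^(−5/2) = 1.
Δσ_z = 3×2410/(2π×5.8²) × 1 = 34.206 × 1 = 34.21 kPa

Δσ_z ≈ 34.2 kPa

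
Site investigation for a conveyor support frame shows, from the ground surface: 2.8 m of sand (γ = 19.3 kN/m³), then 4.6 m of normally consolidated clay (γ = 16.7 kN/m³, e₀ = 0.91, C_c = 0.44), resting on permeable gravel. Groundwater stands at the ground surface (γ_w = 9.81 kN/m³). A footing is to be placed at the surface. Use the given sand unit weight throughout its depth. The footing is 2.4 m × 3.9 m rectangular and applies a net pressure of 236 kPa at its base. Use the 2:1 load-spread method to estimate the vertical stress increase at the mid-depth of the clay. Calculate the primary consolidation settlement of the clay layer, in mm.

Mid-depth of clay below the ground surface: z = 2.8 + 4.6/2 = 5.1 m.
Total vertical stress at mid-clay: σ_v = 19.3×2.8 + 16.7×2.3 = 92.45 kPa.
Pore pressure: u = 9.81×(5.1 − 0) = 50.031 kPa.
Initial effective stress: σ'_0 = σ_v − u = 92.45 − 50.031 = 42.419 kPa.
Stress increase at mid-clay by the 2:1 spreading method:
Δσ = qBL/((B+z)(L+z)) = 236×2.4×3.9/((2.4+5.1)(3.9+5.1)) = 32.725 kPa
Final effective stress: σ'_f = σ'_0 + Δσ = 42.419 + 32.725 = 75.144 kPa.
Normally consolidated clay, so the full stress increment lies on the virgin compression line:
S_c = C_c·H/(1+e₀)·log₁₀(σ'_f/σ'_0) = 0.44×4.6/(1+0.91)×log₁₀(75.144/42.419)
    = 1.0597 × 0.24833 = 0.2632 m

S_c ≈ 263 mm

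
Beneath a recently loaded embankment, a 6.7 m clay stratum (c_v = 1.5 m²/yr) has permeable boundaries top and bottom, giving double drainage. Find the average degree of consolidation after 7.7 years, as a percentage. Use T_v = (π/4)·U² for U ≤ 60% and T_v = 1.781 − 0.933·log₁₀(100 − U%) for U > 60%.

U ≈ 93.6 %

Drainage path length: H_d = H/2 = 3.35 m (double drainage).
T_v = c_v·t/H_d² = 1.5×7.7/3.35² = 1.0292.
T_v = 1.0292 corresponds to the U > 60% branch:
U = 1 − 10^((1.781 − T_v)/0.933)/100 = 0.9361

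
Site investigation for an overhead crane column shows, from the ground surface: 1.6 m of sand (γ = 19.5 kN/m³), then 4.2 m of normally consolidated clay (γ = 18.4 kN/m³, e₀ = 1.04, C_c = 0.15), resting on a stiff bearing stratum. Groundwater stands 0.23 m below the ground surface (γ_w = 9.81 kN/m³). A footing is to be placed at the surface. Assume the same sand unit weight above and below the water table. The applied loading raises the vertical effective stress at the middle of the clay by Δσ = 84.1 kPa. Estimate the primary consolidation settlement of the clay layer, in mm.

Mid-depth of clay below the ground surface: z = 1.6 + 4.2/2 = 3.7 m.
Total vertical stress at mid-clay: σ_v = 19.5×1.6 + 18.4×2.1 = 69.84 kPa.
Pore pressure: u = 9.81×(3.7 − 0.23) = 34.041 kPa.
Initial effective stress: σ'_0 = σ_v − u = 69.84 − 34.041 = 35.799 kPa.
Final effective stress: σ'_f = σ'_0 + Δσ = 35.799 + 84.1 = 119.9 kPa.
Normally consolidated clay, so the full stress increment lies on the virgin compression line:
S_c = C_c·H/(1+e₀)·log₁₀(σ'_f/σ'_0) = 0.15×4.2/(1+1.04)×log₁₀(119.9/35.799)
    = 0.30882 × 0.52495 = 0.1621 m

S_c ≈ 162 mm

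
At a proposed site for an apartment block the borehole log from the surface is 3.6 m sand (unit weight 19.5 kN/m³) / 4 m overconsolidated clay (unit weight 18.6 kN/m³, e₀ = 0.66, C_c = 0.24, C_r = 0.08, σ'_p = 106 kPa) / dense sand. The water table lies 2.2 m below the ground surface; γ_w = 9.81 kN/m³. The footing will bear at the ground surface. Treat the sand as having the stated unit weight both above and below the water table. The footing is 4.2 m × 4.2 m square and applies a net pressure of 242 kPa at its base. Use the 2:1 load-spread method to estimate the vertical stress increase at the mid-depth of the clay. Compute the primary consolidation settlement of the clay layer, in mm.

S_c ≈ 58 mm

Mid-depth of clay below the ground surface: z = 3.6 + 4/2 = 5.6 m.
Total vertical stress at mid-clay: σ_v = 19.5×3.6 + 18.6×2 = 107.4 kPa.
Pore pressure: u = 9.81×(5.6 − 2.2) = 33.354 kPa.
Initial effective stress: σ'_0 = σ_v − u = 107.4 − 33.354 = 74.046 kPa.
Stress increase at mid-clay by the 2:1 spreading method:
Δσ = qBL/((B+z)(L+z)) = 242×4.2×4.2/((4.2+5.6)(4.2+5.6)) = 44.449 kPa
Final effective stress: σ'_f = 74.046 + 44.449 = 118.5 kPa.
σ'_f = 118.5 > σ'_p = 106 kPa, so the stress path crosses the preconsolidation pressure — recompression up to σ'_p, then virgin compression beyond:
S_c = H/(1+e₀)·[C_r·log₁₀(σ'_p/σ'_0) + C_c·log₁₀(σ'_f/σ'_p)]
    = 4/1.66 × [0.08×log₁₀(106/74.046) + 0.24×log₁₀(118.5/106)]
    = 2.4096 × [0.012464 + 0.011619] = 0.05803 m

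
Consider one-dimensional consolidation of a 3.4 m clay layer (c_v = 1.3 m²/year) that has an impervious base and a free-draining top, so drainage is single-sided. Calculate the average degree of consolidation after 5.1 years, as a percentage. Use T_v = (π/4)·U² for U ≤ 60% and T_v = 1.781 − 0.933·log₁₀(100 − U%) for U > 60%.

Drainage path length: H_d = H = 3.4 m (single drainage).
T_v = c_v·t/H_d² = 1.3×5.1/3.4² = 0.57353.
T_v = 0.57353 corresponds to the U > 60% branch:
U = 1 − 10^((1.781 − T_v)/0.933)/100 = 0.8031

U ≈ 80.3 %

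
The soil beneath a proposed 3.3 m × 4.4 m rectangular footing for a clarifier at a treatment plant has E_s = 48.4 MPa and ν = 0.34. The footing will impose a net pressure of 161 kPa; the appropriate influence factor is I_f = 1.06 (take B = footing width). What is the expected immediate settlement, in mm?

Immediate (elastic) settlement: S_e = q·B·(1−ν²)/E_s · I_f.
E_s = 48.4 MPa = 48400 kPa.
S_e = 161 × 3.3 × (1 − 0.34²) / 48400 × 1.06
    = 161 × 3.3 × 0.8844 / 48400 × 1.06
    = 0.01029 m = 10.29 mm

S_e ≈ 10.3 mm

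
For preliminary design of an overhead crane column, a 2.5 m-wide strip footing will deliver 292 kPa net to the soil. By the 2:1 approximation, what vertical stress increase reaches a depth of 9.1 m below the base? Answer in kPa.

By the 2:1 method the load spreads at 1 horizontal : 2 vertical, so at depth z the loaded area has grown by z in each plan dimension:
Δσ = qB/(B+z) = 292×2.5/(2.5+9.1) = 62.931 kPa

Δσ_z ≈ 62.9 kPa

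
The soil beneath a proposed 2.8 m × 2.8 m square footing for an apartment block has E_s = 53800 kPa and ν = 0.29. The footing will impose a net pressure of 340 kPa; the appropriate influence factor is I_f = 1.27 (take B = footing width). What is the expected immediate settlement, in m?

S_e ≈ 0.0206 m

Immediate (elastic) settlement: S_e = q·B·(1−ν²)/E_s · I_f.
S_e = 340 × 2.8 × (1 − 0.29²) / 53800 × 1.27
    = 340 × 2.8 × 0.9159 / 53800 × 1.27
    = 0.02058 m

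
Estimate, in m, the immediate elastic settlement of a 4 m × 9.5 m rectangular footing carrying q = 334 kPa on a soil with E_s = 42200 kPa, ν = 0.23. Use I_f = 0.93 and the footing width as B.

Immediate (elastic) settlement: S_e = q·B·(1−ν²)/E_s · I_f.
S_e = 334 × 4 × (1 − 0.23²) / 42200 × 0.93
    = 334 × 4 × 0.9471 / 42200 × 0.93
    = 0.02789 m

S_e ≈ 0.0279 m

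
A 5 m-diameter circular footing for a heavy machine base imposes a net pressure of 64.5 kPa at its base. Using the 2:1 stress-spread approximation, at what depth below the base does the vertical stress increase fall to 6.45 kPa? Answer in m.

z ≈ 10.8 m

2:1 spreading — at depth z the loaded area has grown by z in each plan dimension:
qD²/(D+z)² = Δσ_z ⇒ z = D(√(q/Δσ_z) − 1) = 5×(√(64.5/6.45) − 1) = 10.81 m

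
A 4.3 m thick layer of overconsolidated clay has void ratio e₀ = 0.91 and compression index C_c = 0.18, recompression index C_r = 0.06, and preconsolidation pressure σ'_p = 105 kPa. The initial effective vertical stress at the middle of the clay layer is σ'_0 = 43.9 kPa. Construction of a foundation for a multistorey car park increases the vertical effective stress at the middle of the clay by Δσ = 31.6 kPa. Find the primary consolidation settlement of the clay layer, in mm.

S_c ≈ 31.8 mm

Final effective stress: σ'_f = 43.9 + 31.6 = 75.5 kPa.
σ'_f = 75.5 ≤ σ'_p = 105 kPa, so the clay remains overconsolidated and only the recompression index applies:
S_c = C_r·H/(1+e₀)·log₁₀(σ'_f/σ'_0) = 0.06×4.3/1.91×log₁₀(75.5/43.9)
    = 0.13508 × 0.23548 = 0.03181 m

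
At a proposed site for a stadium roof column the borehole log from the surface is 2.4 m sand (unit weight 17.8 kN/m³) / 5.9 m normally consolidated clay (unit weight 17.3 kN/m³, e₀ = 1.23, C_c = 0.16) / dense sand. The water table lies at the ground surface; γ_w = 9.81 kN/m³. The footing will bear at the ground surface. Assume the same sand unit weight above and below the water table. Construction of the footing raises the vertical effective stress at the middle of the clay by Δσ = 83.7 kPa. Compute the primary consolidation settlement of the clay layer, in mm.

S_c ≈ 204 mm

Mid-depth of clay below the ground surface: z = 2.4 + 5.9/2 = 5.35 m.
Total vertical stress at mid-clay: σ_v = 17.8×2.4 + 17.3×2.95 = 93.755 kPa.
Pore pressure: u = 9.81×(5.35 − 0) = 52.483 kPa.
Initial effective stress: σ'_0 = σ_v − u = 93.755 − 52.483 = 41.272 kPa.
Final effective stress: σ'_f = σ'_0 + Δσ = 41.272 + 83.7 = 124.97 kPa.
Normally consolidated clay, so the full stress increment lies on the virgin compression line:
S_c = C_c·H/(1+e₀)·log₁₀(σ'_f/σ'_0) = 0.16×5.9/(1+1.23)×log₁₀(124.97/41.272)
    = 0.42332 × 0.48115 = 0.2037 m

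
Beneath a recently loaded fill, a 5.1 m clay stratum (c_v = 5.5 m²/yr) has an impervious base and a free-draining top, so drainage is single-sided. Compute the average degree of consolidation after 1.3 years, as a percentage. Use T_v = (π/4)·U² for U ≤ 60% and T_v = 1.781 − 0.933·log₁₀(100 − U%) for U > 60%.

Drainage path length: H_d = H = 5.1 m (single drainage).
T_v = c_v·t/H_d² = 5.5×1.3/5.1² = 0.27489.
T_v = 0.27489 corresponds to the U ≤ 60% branch:
U = √(4T_v/π) = 0.5916

U ≈ 59.2 %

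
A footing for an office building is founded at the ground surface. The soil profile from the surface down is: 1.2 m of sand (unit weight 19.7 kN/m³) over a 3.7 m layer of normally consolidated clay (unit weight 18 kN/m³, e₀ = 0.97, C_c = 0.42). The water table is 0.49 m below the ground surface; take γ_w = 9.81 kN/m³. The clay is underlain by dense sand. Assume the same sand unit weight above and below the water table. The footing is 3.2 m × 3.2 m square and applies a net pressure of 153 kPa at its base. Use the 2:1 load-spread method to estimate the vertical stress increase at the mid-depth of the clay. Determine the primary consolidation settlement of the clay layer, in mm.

Mid-depth of clay below the ground surface: z = 1.2 + 3.7/2 = 3.05 m.
Total vertical stress at mid-clay: σ_v = 19.7×1.2 + 18×1.85 = 56.94 kPa.
Pore pressure: u = 9.81×(3.05 − 0.49) = 25.114 kPa.
Initial effective stress: σ'_0 = σ_v − u = 56.94 − 25.114 = 31.826 kPa.
Stress increase at mid-clay by the 2:1 spreading method:
Δσ = qBL/((B+z)(L+z)) = 153×3.2×3.2/((3.2+3.05)(3.2+3.05)) = 40.108 kPa
Final effective stress: σ'_f = σ'_0 + Δσ = 31.826 + 40.108 = 71.934 kPa.
Normally consolidated clay, so the full stress increment lies on the virgin compression line:
S_c = C_c·H/(1+e₀)·log₁₀(σ'_f/σ'_0) = 0.42×3.7/(1+0.97)×log₁₀(71.934/31.826)
    = 0.78883 × 0.35415 = 0.2794 m

S_c ≈ 279 mm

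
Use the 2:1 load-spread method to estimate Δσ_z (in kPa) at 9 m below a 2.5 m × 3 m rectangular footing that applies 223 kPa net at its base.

Δσ_z ≈ 12.1 kPa

By the 2:1 method the load spreads at 1 horizontal : 2 vertical, so at depth z the loaded area has grown by z in each plan dimension:
Δσ = qBL/((B+z)(L+z)) = 223×2.5×3/((2.5+9)(3+9)) = 12.12 kPa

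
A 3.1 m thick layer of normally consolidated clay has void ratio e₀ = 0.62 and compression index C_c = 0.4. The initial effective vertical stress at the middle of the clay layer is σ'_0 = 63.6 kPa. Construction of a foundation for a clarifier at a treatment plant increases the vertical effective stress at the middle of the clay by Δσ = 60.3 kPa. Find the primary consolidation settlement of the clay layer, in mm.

S_c ≈ 222 mm

Final effective stress: σ'_f = σ'_0 + Δσ = 63.6 + 60.3 = 123.9 kPa.
Normally consolidated clay, so the full stress increment lies on the virgin compression line:
S_c = C_c·H/(1+e₀)·log₁₀(σ'_f/σ'_0) = 0.4×3.1/(1+0.62)×log₁₀(123.9/63.6)
    = 0.76543 × 0.28961 = 0.2217 m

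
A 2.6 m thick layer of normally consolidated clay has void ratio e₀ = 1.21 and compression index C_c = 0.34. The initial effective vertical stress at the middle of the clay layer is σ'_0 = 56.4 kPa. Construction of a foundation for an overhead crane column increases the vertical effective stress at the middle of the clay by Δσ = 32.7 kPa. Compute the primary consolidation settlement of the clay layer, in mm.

S_c ≈ 79.4 mm

Final effective stress: σ'_f = σ'_0 + Δσ = 56.4 + 32.7 = 89.1 kPa.
Normally consolidated clay, so the full stress increment lies on the virgin compression line:
S_c = C_c·H/(1+e₀)·log₁₀(σ'_f/σ'_0) = 0.34×2.6/(1+1.21)×log₁₀(89.1/56.4)
    = 0.4 × 0.1986 = 0.07944 m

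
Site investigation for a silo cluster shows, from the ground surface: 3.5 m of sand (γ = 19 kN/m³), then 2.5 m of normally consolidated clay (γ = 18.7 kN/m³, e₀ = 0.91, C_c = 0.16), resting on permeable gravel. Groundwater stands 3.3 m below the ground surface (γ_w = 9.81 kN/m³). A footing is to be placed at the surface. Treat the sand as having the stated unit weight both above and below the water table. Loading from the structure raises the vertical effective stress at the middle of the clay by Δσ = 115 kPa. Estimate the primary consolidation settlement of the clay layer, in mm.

S_c ≈ 84.1 mm

Mid-depth of clay below the ground surface: z = 3.5 + 2.5/2 = 4.75 m.
Total vertical stress at mid-clay: σ_v = 19×3.5 + 18.7×1.25 = 89.875 kPa.
Pore pressure: u = 9.81×(4.75 − 3.3) = 14.225 kPa.
Initial effective stress: σ'_0 = σ_v − u = 89.875 − 14.225 = 75.65 kPa.
Final effective stress: σ'_f = σ'_0 + Δσ = 75.65 + 115 = 190.65 kPa.
Normally consolidated clay, so the full stress increment lies on the virgin compression line:
S_c = C_c·H/(1+e₀)·log₁₀(σ'_f/σ'_0) = 0.16×2.5/(1+0.91)×log₁₀(190.65/75.65)
    = 0.20942 × 0.40143 = 0.08407 m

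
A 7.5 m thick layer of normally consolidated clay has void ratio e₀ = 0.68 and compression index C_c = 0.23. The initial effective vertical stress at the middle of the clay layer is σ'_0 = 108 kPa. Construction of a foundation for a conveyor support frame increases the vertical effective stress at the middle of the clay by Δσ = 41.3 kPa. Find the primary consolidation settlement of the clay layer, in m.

S_c ≈ 0.144 m

Final effective stress: σ'_f = σ'_0 + Δσ = 108 + 41.3 = 149.3 kPa.
Normally consolidated clay, so the full stress increment lies on the virgin compression line:
S_c = C_c·H/(1+e₀)·log₁₀(σ'_f/σ'_0) = 0.23×7.5/(1+0.68)×log₁₀(149.3/108)
    = 1.0268 × 0.14064 = 0.1444 m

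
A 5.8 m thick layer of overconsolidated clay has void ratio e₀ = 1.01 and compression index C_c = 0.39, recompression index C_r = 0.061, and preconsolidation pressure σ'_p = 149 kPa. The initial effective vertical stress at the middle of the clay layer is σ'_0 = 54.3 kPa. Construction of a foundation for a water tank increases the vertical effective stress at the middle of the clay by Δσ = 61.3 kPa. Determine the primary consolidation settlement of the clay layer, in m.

Final effective stress: σ'_f = 54.3 + 61.3 = 115.6 kPa.
σ'_f = 115.6 ≤ σ'_p = 149 kPa, so the clay remains overconsolidated and only the recompression index applies:
S_c = C_r·H/(1+e₀)·log₁₀(σ'_f/σ'_0) = 0.061×5.8/2.01×log₁₀(115.6/54.3)
    = 0.17602 × 0.32816 = 0.05776 m

S_c ≈ 0.0578 m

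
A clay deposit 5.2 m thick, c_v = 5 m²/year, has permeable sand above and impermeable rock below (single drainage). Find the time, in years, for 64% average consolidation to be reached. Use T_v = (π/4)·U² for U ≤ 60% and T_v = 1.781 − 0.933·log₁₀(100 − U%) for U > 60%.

Drainage path length: H_d = H = 5.2 m (single drainage).
U > 60%: T_v = 1.781 − 0.933·log₁₀(100 − 64) = 0.32897.
t = T_v·H_d²/c_v = 0.32897×5.2²/5 = 1.779 years.

t ≈ 1.78 years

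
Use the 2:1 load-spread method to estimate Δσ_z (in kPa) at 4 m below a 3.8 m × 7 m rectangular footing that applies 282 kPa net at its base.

By the 2:1 method the load spreads at 1 horizontal : 2 vertical, so at depth z the loaded area has grown by z in each plan dimension:
Δσ = qBL/((B+z)(L+z)) = 282×3.8×7/((3.8+4)(7+4)) = 87.427 kPa

Δσ_z ≈ 87.4 kPa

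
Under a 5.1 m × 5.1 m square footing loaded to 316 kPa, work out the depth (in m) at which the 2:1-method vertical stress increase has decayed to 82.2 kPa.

2:1 spreading — at depth z the loaded area has grown by z in each plan dimension:
qB²/(B+z)² = Δσ_z ⇒ z = B(√(q/Δσ_z) − 1) = 5.1×(√(316/82.2) − 1) = 4.899 m

z ≈ 4.9 m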